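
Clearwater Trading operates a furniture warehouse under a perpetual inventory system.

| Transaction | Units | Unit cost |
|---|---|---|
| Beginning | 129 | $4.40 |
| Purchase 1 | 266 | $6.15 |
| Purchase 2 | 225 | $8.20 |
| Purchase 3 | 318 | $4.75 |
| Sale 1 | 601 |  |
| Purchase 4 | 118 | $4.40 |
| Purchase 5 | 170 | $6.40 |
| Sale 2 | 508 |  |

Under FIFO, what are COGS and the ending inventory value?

COGS = $6,417.40; ending inventory = $748.80

Sale 1 (601) [FIFO — oldest first]: 129 @ $4.40 + 266 @ $6.15 + 206 @ $8.20 = $3,892.70
Sale 2 (508) [FIFO — oldest first]: 19 @ $8.20 + 318 @ $4.75 + 118 @ $4.40 + 53 @ $6.40 = $2,524.70
Total COGS = $3,892.70 + $2,524.70 = $6,417.40
Ending inventory: 117 @ $6.40 = $748.80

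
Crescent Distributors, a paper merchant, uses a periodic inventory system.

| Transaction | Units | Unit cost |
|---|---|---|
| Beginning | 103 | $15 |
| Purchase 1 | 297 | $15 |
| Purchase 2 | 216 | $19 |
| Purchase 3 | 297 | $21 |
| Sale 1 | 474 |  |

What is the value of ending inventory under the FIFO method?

Ending inventory = $8,935

Sale 1 (474) [FIFO — oldest first]: 103 @ $15 + 297 @ $15 + 74 @ $19 = $7,406
Ending inventory: 142 @ $19 + 297 @ $21 = $8,935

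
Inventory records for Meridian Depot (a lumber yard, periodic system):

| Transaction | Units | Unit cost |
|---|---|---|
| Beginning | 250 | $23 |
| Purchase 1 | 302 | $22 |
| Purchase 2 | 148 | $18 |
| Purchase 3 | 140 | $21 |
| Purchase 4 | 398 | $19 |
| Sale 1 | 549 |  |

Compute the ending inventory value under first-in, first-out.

Ending inventory = $13,232

Sale 1 (549) [FIFO — oldest first]: 250 @ $23 + 299 @ $22 = $12,328
Ending inventory: 3 @ $22 + 148 @ $18 + 140 @ $21 + 398 @ $19 = $13,232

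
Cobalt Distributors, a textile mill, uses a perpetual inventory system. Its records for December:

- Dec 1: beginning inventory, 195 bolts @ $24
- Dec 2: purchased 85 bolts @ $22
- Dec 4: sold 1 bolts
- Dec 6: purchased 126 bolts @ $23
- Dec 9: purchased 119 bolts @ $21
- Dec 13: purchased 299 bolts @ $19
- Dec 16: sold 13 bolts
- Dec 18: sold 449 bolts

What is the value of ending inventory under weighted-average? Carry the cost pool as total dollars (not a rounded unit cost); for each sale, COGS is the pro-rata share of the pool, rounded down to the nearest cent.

Ending inventory = $7,722.08

After Dec 1: 195 on hand, pool $4,680.00 (≈ $24.0000 each)
After Dec 2: 280 on hand, pool $6,550.00 (≈ $23.3929 each)
Dec 4, sell 1: 1/280 × $6,550.00 → $23.39
After Dec 6: 405 on hand, pool $9,424.61 (≈ $23.2706 each)
After Dec 9: 524 on hand, pool $11,923.61 (≈ $22.7550 each)
After Dec 13: 823 on hand, pool $17,604.61 (≈ $21.3908 each)
Dec 16, sell 13: 13/823 × $17,604.61 → $278.08
Dec 18, sell 449: 449/810 × $17,326.53 → $9,604.45
Total COGS = $23.39 + $278.08 + $9,604.45 = $9,905.92
Ending inventory (cost pool remaining) = $7,722.08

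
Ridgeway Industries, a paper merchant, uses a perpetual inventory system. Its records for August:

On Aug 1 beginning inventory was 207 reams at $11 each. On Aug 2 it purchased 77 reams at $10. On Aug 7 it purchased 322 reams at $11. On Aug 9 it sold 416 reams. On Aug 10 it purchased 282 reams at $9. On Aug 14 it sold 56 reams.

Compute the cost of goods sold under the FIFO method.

Aug 9, 416 sold [FIFO — oldest first]: 207 @ $11 + 77 @ $10 + 132 @ $11 = $4,499
Aug 14, 56 sold [FIFO — oldest first]: 56 @ $11 = $616
Total COGS = $4,499 + $616 = $5,115
Ending inventory: 134 @ $11 + 282 @ $9 = $4,012
Check: goods available $9,127 = COGS $5,115 + ending $4,012

COGS = $5,115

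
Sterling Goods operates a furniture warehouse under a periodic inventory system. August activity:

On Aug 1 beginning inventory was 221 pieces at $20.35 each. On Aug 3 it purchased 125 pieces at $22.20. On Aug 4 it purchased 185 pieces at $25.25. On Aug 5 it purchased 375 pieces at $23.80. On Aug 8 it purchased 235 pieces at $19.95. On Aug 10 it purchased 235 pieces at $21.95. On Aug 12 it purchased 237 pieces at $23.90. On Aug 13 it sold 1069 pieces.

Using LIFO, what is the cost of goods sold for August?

COGS = $24,126.40

Aug 13, 1069 sold [LIFO — newest first]: 237 @ $23.90 + 235 @ $21.95 + 235 @ $19.95 + 362 @ $23.80 = $24,126.40
Ending inventory: 221 @ $20.35 + 125 @ $22.20 + 185 @ $25.25 + 13 @ $23.80 = $12,253.00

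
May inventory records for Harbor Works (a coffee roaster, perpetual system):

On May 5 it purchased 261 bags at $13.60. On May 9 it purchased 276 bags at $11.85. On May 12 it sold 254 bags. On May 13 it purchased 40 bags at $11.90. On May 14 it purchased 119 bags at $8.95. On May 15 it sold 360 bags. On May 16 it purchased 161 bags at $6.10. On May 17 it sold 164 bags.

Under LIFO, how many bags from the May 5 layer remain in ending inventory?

May 12, 254 sold [LIFO — newest first]: 254 @ $11.85 = $3,009.90
May 15, 360 sold [LIFO — newest first]: 119 @ $8.95 + 40 @ $11.90 + 22 @ $11.85 + 179 @ $13.60 = $4,236.15
May 17, 164 sold [LIFO — newest first]: 161 @ $6.10 + 3 @ $13.60 = $1,022.90
Total COGS = $3,009.90 + $4,236.15 + $1,022.90 = $8,268.95
Ending inventory: 79 @ $13.60 = $1,074.40

79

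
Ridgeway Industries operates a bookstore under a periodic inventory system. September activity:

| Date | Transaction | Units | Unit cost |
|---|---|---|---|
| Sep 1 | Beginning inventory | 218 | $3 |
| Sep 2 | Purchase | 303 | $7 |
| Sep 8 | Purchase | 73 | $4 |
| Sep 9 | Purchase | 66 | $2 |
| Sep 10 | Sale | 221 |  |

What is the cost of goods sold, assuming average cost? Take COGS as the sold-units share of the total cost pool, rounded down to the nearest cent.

Sep 10, sell 221: 221/660 × $3,199.00 → $1,071.18
Ending inventory (cost pool remaining) = $2,127.82

COGS = $1,071.18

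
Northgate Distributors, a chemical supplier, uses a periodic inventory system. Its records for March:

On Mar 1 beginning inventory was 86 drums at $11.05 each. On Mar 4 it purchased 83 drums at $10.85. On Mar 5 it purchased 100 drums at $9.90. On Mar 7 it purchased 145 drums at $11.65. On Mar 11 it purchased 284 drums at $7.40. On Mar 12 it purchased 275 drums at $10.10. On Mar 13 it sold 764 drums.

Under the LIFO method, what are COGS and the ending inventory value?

Mar 13, 764 sold [LIFO — newest first]: 275 @ $10.10 + 284 @ $7.40 + 145 @ $11.65 + 60 @ $9.90 = $7,162.35
Ending inventory: 86 @ $11.05 + 83 @ $10.85 + 40 @ $9.90 = $2,246.85
Check: goods available $9,409.20 = COGS $7,162.35 + ending $2,246.85

COGS = $7,162.35; ending inventory = $2,246.85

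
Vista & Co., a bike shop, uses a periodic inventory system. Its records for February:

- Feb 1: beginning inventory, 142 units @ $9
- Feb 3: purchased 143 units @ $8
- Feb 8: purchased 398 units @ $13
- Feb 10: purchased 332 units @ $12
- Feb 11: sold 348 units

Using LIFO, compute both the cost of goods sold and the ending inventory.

COGS = $4,192; ending inventory = $7,388

Feb 11, 348 sold [LIFO — newest first]: 332 @ $12 + 16 @ $13 = $4,192
Ending inventory: 142 @ $9 + 143 @ $8 + 382 @ $13 = $7,388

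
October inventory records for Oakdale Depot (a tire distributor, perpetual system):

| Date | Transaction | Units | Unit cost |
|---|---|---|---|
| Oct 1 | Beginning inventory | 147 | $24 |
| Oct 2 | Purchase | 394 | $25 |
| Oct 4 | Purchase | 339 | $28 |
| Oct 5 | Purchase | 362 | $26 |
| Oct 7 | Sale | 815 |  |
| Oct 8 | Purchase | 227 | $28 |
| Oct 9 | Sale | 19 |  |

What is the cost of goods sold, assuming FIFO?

Oct 7, 815 sold [FIFO — oldest first]: 147 @ $24 + 394 @ $25 + 274 @ $28 = $21,050
Oct 9, 19 sold [FIFO — oldest first]: 19 @ $28 = $532
Total COGS = $21,050 + $532 = $21,582
Ending inventory: 46 @ $28 + 362 @ $26 + 227 @ $28 = $17,056

COGS = $21,582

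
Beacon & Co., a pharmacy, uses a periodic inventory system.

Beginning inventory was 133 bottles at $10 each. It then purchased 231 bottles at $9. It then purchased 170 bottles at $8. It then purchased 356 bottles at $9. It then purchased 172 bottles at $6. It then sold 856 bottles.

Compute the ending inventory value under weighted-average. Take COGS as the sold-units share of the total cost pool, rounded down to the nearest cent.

Sale 1, sell 856: 856/1062 × $9,005.00 → $7,258.26
Ending inventory (cost pool remaining) = $1,746.74
Check: goods available $9,005.00 = COGS $7,258.26 + ending $1,746.74

Ending inventory = $1,746.74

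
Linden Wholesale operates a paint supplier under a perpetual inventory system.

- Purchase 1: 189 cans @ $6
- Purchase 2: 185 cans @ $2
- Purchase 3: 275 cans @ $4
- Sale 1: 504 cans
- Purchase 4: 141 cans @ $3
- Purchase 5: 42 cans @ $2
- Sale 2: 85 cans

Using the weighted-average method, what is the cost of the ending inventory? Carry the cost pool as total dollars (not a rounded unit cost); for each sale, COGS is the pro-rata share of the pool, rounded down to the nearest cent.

Ending inventory = $806.64

After Purchase 1: 189 on hand, pool $1,134.00 (≈ $6.0000 each)
After Purchase 2: 374 on hand, pool $1,504.00 (≈ $4.0214 each)
After Purchase 3: 649 on hand, pool $2,604.00 (≈ $4.0123 each)
Sale 1, sell 504: 504/649 × $2,604.00 → $2,022.21
After Purchase 4: 286 on hand, pool $1,004.79 (≈ $3.5133 each)
After Purchase 5: 328 on hand, pool $1,088.79 (≈ $3.3195 each)
Sale 2, sell 85: 85/328 × $1,088.79 → $282.15
Total COGS = $2,022.21 + $282.15 = $2,304.36
Ending inventory (cost pool remaining) = $806.64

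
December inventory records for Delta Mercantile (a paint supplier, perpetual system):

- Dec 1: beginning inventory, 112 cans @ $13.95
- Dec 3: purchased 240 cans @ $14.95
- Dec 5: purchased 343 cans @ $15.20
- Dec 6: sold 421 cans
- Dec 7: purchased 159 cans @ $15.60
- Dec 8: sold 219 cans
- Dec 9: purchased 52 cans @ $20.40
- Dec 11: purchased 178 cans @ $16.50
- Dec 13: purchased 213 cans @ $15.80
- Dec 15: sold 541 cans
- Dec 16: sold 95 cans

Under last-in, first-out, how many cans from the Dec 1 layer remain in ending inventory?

Dec 6, 421 sold [LIFO — newest first]: 343 @ $15.20 + 78 @ $14.95 = $6,379.70
Dec 8, 219 sold [LIFO — newest first]: 159 @ $15.60 + 60 @ $14.95 = $3,377.40
Dec 15, 541 sold [LIFO — newest first]: 213 @ $15.80 + 178 @ $16.50 + 52 @ $20.40 + 98 @ $14.95 = $8,828.30
Dec 16, 95 sold [LIFO — newest first]: 4 @ $14.95 + 91 @ $13.95 = $1,329.25
Total COGS = $6,379.70 + $3,377.40 + $8,828.30 + $1,329.25 = $19,914.65
Ending inventory: 21 @ $13.95 = $292.95

21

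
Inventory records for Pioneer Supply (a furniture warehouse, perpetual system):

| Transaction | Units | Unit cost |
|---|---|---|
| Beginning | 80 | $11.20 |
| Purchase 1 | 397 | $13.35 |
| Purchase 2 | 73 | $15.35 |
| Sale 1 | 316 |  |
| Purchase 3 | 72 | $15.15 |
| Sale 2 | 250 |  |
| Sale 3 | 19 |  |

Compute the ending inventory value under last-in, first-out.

Sale 1 (316) [LIFO — newest first]: 73 @ $15.35 + 243 @ $13.35 = $4,364.60
Sale 2 (250) [LIFO — newest first]: 72 @ $15.15 + 154 @ $13.35 + 24 @ $11.20 = $3,415.50
Sale 3 (19) [LIFO — newest first]: 19 @ $11.20 = $212.80
Total COGS = $4,364.60 + $3,415.50 + $212.80 = $7,992.90
Ending inventory: 37 @ $11.20 = $414.40

Ending inventory = $414.40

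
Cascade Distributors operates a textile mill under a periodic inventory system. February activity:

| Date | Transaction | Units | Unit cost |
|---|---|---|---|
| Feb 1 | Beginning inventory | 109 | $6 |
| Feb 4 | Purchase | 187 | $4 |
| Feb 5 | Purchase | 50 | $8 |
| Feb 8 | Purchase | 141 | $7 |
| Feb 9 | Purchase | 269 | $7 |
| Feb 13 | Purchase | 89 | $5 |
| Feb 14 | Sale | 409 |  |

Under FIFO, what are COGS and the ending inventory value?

Feb 14, 409 sold [FIFO — oldest first]: 109 @ $6 + 187 @ $4 + 50 @ $8 + 63 @ $7 = $2,243
Ending inventory: 78 @ $7 + 269 @ $7 + 89 @ $5 = $2,874
Check: goods available $5,117 = COGS $2,243 + ending $2,874

COGS = $2,243; ending inventory = $2,874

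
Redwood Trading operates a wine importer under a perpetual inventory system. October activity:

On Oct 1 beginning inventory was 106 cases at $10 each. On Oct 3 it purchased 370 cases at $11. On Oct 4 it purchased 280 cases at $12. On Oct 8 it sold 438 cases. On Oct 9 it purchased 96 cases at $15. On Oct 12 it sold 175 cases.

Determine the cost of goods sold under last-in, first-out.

Oct 8, 438 sold [LIFO — newest first]: 280 @ $12 + 158 @ $11 = $5,098
Oct 12, 175 sold [LIFO — newest first]: 96 @ $15 + 79 @ $11 = $2,309
Total COGS = $5,098 + $2,309 = $7,407
Ending inventory: 106 @ $10 + 133 @ $11 = $2,523
Check: goods available $9,930 = COGS $7,407 + ending $2,523

COGS = $7,407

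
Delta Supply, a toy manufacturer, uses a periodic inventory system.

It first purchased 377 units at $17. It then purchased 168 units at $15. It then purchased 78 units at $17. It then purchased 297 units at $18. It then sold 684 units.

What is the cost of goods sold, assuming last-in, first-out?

Sale 1 (684) [LIFO — newest first]: 297 @ $18 + 78 @ $17 + 168 @ $15 + 141 @ $17 = $11,589
Ending inventory: 236 @ $17 = $4,012
Check: goods available $15,601 = COGS $11,589 + ending $4,012

COGS = $11,589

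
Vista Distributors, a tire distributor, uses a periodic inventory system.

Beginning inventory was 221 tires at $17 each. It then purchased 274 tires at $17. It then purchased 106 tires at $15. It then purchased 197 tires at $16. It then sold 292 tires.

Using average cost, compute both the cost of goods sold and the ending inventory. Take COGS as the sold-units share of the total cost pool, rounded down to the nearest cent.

Sale 1, sell 292: 292/798 × $13,157.00 → $4,814.34
Ending inventory (cost pool remaining) = $8,342.66

COGS = $4,814.34; ending inventory = $8,342.66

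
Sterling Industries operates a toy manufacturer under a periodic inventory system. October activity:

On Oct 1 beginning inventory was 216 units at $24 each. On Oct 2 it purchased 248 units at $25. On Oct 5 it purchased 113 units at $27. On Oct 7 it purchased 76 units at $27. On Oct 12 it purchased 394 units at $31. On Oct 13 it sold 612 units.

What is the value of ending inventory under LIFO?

Oct 13, 612 sold [LIFO — newest first]: 394 @ $31 + 76 @ $27 + 113 @ $27 + 29 @ $25 = $18,042
Ending inventory: 216 @ $24 + 219 @ $25 = $10,659

Ending inventory = $10,659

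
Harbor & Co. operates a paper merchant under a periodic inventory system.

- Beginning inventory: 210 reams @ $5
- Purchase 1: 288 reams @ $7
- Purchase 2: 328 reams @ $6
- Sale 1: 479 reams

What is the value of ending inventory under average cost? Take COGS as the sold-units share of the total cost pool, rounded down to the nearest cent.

Sale 1, sell 479: 479/826 × $5,034.00 → $2,919.23
Ending inventory (cost pool remaining) = $2,114.77

Ending inventory = $2,114.77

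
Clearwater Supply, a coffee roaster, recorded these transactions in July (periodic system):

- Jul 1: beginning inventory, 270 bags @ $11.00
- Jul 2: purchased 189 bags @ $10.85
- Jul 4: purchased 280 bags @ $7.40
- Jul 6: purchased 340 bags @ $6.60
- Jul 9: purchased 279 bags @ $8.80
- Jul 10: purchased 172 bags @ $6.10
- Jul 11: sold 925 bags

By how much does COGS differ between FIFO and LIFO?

$1,580.25

FIFO COGS: 270 @ $11.00 + 189 @ $10.85 + 280 @ $7.40 + 186 @ $6.60 = $8,320.25
LIFO COGS: 172 @ $6.10 + 279 @ $8.80 + 340 @ $6.60 + 134 @ $7.40 = $6,740.00
Difference = |$8,320.25 − $6,740.00| = $1,580.25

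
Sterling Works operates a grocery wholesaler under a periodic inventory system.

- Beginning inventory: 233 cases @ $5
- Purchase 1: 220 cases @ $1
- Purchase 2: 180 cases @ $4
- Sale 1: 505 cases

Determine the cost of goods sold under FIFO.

COGS = $1,593

Sale 1 (505) [FIFO — oldest first]: 233 @ $5 + 220 @ $1 + 52 @ $4 = $1,593
Ending inventory: 128 @ $4 = $512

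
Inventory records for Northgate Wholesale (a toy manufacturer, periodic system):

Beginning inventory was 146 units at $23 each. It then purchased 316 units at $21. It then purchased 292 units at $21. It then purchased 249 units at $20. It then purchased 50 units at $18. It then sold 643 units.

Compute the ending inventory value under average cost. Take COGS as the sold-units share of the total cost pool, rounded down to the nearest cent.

Sale 1, sell 643: 643/1053 × $22,006.00 → $13,437.66
Ending inventory (cost pool remaining) = $8,568.34
Check: goods available $22,006.00 = COGS $13,437.66 + ending $8,568.34

Ending inventory = $8,568.34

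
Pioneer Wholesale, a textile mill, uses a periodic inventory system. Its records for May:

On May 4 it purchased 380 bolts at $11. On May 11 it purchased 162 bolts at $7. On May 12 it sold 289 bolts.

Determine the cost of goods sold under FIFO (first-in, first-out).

COGS = $3,179

May 12, 289 sold [FIFO — oldest first]: 289 @ $11 = $3,179
Ending inventory: 91 @ $11 + 162 @ $7 = $2,135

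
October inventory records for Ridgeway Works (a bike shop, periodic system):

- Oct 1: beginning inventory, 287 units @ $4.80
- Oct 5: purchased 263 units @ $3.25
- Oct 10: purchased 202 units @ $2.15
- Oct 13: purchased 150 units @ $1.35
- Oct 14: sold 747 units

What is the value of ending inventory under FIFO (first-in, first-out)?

Ending inventory = $213.25

Oct 14, 747 sold [FIFO — oldest first]: 287 @ $4.80 + 263 @ $3.25 + 197 @ $2.15 = $2,655.90
Ending inventory: 5 @ $2.15 + 150 @ $1.35 = $213.25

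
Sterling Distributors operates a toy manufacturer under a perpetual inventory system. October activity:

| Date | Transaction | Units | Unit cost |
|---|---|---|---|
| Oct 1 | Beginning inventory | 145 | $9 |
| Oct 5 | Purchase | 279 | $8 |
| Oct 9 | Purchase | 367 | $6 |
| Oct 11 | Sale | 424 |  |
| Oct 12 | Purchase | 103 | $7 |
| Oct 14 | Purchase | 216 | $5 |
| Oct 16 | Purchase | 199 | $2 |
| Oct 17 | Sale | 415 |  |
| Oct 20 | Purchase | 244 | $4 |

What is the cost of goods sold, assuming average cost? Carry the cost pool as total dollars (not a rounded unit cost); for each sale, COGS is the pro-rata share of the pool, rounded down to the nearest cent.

After Oct 1: 145 on hand, pool $1,305.00 (≈ $9.0000 each)
After Oct 5: 424 on hand, pool $3,537.00 (≈ $8.3420 each)
After Oct 9: 791 on hand, pool $5,739.00 (≈ $7.2554 each)
Oct 11, sell 424: 424/791 × $5,739.00 → $3,076.27
After Oct 12: 470 on hand, pool $3,383.73 (≈ $7.1994 each)
After Oct 14: 686 on hand, pool $4,463.73 (≈ $6.5069 each)
After Oct 16: 885 on hand, pool $4,861.73 (≈ $5.4935 each)
Oct 17, sell 415: 415/885 × $4,861.73 → $2,279.79
After Oct 20: 714 on hand, pool $3,557.94 (≈ $4.9831 each)
Total COGS = $3,076.27 + $2,279.79 = $5,356.06
Ending inventory (cost pool remaining) = $3,557.94

COGS = $5,356.06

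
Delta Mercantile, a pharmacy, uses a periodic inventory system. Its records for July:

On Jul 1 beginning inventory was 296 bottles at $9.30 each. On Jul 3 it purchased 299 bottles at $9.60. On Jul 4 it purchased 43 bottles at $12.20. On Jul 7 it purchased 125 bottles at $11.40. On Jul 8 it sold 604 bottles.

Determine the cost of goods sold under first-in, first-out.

Jul 8, 604 sold [FIFO — oldest first]: 296 @ $9.30 + 299 @ $9.60 + 9 @ $12.20 = $5,733.00
Ending inventory: 34 @ $12.20 + 125 @ $11.40 = $1,839.80

COGS = $5,733.00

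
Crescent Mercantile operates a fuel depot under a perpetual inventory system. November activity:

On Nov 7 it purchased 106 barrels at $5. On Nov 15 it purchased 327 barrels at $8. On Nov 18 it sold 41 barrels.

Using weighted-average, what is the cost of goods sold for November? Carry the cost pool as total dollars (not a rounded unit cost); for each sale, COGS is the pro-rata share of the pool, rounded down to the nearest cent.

After Nov 7: 106 on hand, pool $530.00 (≈ $5.0000 each)
After Nov 15: 433 on hand, pool $3,146.00 (≈ $7.2656 each)
Nov 18, sell 41: 41/433 × $3,146.00 → $297.88
Ending inventory (cost pool remaining) = $2,848.12

COGS = $297.88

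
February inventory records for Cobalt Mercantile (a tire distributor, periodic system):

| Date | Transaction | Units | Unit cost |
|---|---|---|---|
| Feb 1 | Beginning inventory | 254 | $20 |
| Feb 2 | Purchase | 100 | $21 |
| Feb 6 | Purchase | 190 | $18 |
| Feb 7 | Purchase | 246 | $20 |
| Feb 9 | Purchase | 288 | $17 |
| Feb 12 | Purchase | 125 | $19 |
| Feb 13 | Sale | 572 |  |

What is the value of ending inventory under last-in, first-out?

Feb 13, 572 sold [LIFO — newest first]: 125 @ $19 + 288 @ $17 + 159 @ $20 = $10,451
Ending inventory: 254 @ $20 + 100 @ $21 + 190 @ $18 + 87 @ $20 = $12,340

Ending inventory = $12,340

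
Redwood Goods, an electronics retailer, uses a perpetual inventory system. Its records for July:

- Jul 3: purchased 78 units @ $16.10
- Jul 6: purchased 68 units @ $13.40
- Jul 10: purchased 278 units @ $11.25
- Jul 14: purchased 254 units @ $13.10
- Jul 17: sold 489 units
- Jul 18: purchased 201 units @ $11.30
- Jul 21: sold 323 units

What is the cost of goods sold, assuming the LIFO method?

COGS = $9,814.50

Jul 17, 489 sold [LIFO — newest first]: 254 @ $13.10 + 235 @ $11.25 = $5,971.15
Jul 21, 323 sold [LIFO — newest first]: 201 @ $11.30 + 43 @ $11.25 + 68 @ $13.40 + 11 @ $16.10 = $3,843.35
Total COGS = $5,971.15 + $3,843.35 = $9,814.50
Ending inventory: 67 @ $16.10 = $1,078.70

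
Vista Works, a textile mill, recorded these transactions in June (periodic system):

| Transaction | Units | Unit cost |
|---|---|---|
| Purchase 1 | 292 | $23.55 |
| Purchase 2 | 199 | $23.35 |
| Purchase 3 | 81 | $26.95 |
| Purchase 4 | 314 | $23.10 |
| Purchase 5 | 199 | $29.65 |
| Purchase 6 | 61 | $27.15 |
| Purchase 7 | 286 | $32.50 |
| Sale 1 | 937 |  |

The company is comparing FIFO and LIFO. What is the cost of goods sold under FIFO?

COGS = $22,471.75

FIFO COGS: 292 @ $23.55 + 199 @ $23.35 + 81 @ $26.95 + 314 @ $23.10 + 51 @ $29.65 = $22,471.75
LIFO COGS: 286 @ $32.50 + 61 @ $27.15 + 199 @ $29.65 + 314 @ $23.10 + 77 @ $26.95 = $26,180.05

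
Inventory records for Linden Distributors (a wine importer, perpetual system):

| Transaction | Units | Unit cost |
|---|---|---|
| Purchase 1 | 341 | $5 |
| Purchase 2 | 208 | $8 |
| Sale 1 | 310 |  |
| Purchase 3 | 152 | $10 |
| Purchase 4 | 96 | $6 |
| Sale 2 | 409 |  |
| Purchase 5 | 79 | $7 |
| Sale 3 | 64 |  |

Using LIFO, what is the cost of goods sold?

COGS = $5,523

Sale 1 (310) [LIFO — newest first]: 208 @ $8 + 102 @ $5 = $2,174
Sale 2 (409) [LIFO — newest first]: 96 @ $6 + 152 @ $10 + 161 @ $5 = $2,901
Sale 3 (64) [LIFO — newest first]: 64 @ $7 = $448
Total COGS = $2,174 + $2,901 + $448 = $5,523
Ending inventory: 78 @ $5 + 15 @ $7 = $495
Check: goods available $6,018 = COGS $5,523 + ending $495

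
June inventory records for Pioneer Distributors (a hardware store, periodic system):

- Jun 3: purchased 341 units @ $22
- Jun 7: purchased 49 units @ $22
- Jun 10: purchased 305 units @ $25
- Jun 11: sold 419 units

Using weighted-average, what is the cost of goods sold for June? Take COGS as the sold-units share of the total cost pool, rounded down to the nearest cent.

COGS = $9,769.63

Jun 11, sell 419: 419/695 × $16,205.00 → $9,769.63
Ending inventory (cost pool remaining) = $6,435.37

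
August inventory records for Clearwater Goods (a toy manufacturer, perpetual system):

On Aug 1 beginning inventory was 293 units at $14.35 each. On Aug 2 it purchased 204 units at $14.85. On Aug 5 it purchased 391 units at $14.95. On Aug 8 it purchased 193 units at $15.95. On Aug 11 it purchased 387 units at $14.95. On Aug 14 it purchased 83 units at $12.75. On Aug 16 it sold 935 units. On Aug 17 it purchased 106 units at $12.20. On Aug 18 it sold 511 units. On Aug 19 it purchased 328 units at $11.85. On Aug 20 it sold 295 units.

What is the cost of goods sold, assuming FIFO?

COGS = $25,290.25

Aug 16, 935 sold [FIFO — oldest first]: 293 @ $14.35 + 204 @ $14.85 + 391 @ $14.95 + 47 @ $15.95 = $13,829.05
Aug 18, 511 sold [FIFO — oldest first]: 146 @ $15.95 + 365 @ $14.95 = $7,785.45
Aug 20, 295 sold [FIFO — oldest first]: 22 @ $14.95 + 83 @ $12.75 + 106 @ $12.20 + 84 @ $11.85 = $3,675.75
Total COGS = $13,829.05 + $7,785.45 + $3,675.75 = $25,290.25
Ending inventory: 244 @ $11.85 = $2,891.40
Check: goods available $28,181.65 = COGS $25,290.25 + ending $2,891.40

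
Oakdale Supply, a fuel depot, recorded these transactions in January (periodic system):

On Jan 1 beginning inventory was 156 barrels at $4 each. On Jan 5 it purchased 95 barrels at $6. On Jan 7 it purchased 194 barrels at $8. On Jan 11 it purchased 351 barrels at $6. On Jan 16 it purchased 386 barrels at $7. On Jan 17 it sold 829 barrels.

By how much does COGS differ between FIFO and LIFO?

$461

FIFO COGS: 156 @ $4 + 95 @ $6 + 194 @ $8 + 351 @ $6 + 33 @ $7 = $5,083
LIFO COGS: 386 @ $7 + 351 @ $6 + 92 @ $8 = $5,544
Difference = |$5,083 − $5,544| = $461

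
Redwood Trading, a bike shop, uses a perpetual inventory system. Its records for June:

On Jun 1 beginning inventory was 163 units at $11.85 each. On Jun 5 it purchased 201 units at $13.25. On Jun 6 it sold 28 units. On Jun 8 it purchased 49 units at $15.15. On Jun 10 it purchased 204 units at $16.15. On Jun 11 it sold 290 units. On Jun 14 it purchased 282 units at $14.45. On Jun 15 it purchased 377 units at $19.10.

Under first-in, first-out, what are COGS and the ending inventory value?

Jun 6, 28 sold [FIFO — oldest first]: 28 @ $11.85 = $331.80
Jun 11, 290 sold [FIFO — oldest first]: 135 @ $11.85 + 155 @ $13.25 = $3,653.50
Total COGS = $331.80 + $3,653.50 = $3,985.30
Ending inventory: 46 @ $13.25 + 49 @ $15.15 + 204 @ $16.15 + 282 @ $14.45 + 377 @ $19.10 = $15,922.05
Check: goods available $19,907.35 = COGS $3,985.30 + ending $15,922.05

COGS = $3,985.30; ending inventory = $15,922.05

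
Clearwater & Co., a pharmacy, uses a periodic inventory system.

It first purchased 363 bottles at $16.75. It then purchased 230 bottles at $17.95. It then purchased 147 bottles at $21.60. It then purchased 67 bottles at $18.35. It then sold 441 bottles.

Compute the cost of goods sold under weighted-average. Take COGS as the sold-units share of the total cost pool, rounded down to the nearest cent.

Sale 1, sell 441: 441/807 × $14,613.40 → $7,985.76
Ending inventory (cost pool remaining) = $6,627.64
Check: goods available $14,613.40 = COGS $7,985.76 + ending $6,627.64

COGS = $7,985.76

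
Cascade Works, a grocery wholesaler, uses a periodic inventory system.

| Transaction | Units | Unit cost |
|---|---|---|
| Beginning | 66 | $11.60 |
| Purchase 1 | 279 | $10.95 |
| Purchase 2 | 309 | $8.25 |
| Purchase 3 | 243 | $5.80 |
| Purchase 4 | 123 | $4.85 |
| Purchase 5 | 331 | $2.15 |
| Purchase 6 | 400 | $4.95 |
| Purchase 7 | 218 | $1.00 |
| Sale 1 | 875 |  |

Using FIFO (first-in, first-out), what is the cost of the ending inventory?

Sale 1 (875) [FIFO — oldest first]: 66 @ $11.60 + 279 @ $10.95 + 309 @ $8.25 + 221 @ $5.80 = $7,651.70
Ending inventory: 22 @ $5.80 + 123 @ $4.85 + 331 @ $2.15 + 400 @ $4.95 + 218 @ $1.00 = $3,633.80
Check: goods available $11,285.50 = COGS $7,651.70 + ending $3,633.80

Ending inventory = $3,633.80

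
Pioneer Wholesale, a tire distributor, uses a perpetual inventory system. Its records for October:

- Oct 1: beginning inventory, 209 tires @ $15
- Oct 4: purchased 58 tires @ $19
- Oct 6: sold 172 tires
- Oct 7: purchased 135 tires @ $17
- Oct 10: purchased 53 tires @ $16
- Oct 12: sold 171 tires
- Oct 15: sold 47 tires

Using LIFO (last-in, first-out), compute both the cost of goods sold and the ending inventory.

Oct 6, 172 sold [LIFO — newest first]: 58 @ $19 + 114 @ $15 = $2,812
Oct 12, 171 sold [LIFO — newest first]: 53 @ $16 + 118 @ $17 = $2,854
Oct 15, 47 sold [LIFO — newest first]: 17 @ $17 + 30 @ $15 = $739
Total COGS = $2,812 + $2,854 + $739 = $6,405
Ending inventory: 65 @ $15 = $975
Check: goods available $7,380 = COGS $6,405 + ending $975

COGS = $6,405; ending inventory = $975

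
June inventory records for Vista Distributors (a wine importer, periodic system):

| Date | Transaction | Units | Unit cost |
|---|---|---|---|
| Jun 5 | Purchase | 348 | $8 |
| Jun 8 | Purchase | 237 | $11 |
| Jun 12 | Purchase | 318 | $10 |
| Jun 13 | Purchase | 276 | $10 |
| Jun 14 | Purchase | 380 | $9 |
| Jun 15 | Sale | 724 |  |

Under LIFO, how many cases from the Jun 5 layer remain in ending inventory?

348

Jun 15, 724 sold [LIFO — newest first]: 380 @ $9 + 276 @ $10 + 68 @ $10 = $6,860
Ending inventory: 348 @ $8 + 237 @ $11 + 250 @ $10 = $7,891
Check: goods available $14,751 = COGS $6,860 + ending $7,891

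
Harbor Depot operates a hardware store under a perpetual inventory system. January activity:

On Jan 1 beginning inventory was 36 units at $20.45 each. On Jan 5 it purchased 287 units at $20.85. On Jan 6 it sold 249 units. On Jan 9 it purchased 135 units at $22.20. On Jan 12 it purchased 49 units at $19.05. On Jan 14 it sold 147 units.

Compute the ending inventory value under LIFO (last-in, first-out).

Jan 6, 249 sold [LIFO — newest first]: 249 @ $20.85 = $5,191.65
Jan 14, 147 sold [LIFO — newest first]: 49 @ $19.05 + 98 @ $22.20 = $3,109.05
Total COGS = $5,191.65 + $3,109.05 = $8,300.70
Ending inventory: 36 @ $20.45 + 38 @ $20.85 + 37 @ $22.20 = $2,349.90
Check: goods available $10,650.60 = COGS $8,300.70 + ending $2,349.90

Ending inventory = $2,349.90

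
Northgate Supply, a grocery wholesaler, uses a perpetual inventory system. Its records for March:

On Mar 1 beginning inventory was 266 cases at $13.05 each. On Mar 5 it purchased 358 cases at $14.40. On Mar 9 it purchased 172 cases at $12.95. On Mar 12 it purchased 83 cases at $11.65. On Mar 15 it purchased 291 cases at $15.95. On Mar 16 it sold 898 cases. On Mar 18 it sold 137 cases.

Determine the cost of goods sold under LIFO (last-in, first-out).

Mar 16, 898 sold [LIFO — newest first]: 291 @ $15.95 + 83 @ $11.65 + 172 @ $12.95 + 352 @ $14.40 = $12,904.60
Mar 18, 137 sold [LIFO — newest first]: 6 @ $14.40 + 131 @ $13.05 = $1,795.95
Total COGS = $12,904.60 + $1,795.95 = $14,700.55
Ending inventory: 135 @ $13.05 = $1,761.75

COGS = $14,700.55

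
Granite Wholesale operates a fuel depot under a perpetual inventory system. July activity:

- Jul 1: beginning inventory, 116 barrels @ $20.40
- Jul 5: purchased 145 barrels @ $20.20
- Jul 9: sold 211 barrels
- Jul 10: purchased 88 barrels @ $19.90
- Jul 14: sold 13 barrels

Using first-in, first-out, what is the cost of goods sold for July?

Jul 9, 211 sold [FIFO — oldest first]: 116 @ $20.40 + 95 @ $20.20 = $4,285.40
Jul 14, 13 sold [FIFO — oldest first]: 13 @ $20.20 = $262.60
Total COGS = $4,285.40 + $262.60 = $4,548.00
Ending inventory: 37 @ $20.20 + 88 @ $19.90 = $2,498.60
Check: goods available $7,046.60 = COGS $4,548.00 + ending $2,498.60

COGS = $4,548.00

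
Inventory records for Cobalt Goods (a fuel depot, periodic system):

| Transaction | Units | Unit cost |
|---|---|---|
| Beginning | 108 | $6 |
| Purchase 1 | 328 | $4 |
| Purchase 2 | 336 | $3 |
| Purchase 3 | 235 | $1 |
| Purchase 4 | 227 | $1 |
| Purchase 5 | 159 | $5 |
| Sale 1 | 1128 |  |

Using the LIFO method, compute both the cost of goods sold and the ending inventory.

COGS = $2,949; ending inventory = $1,276

Sale 1 (1128) [LIFO — newest first]: 159 @ $5 + 227 @ $1 + 235 @ $1 + 336 @ $3 + 171 @ $4 = $2,949
Ending inventory: 108 @ $6 + 157 @ $4 = $1,276
Check: goods available $4,225 = COGS $2,949 + ending $1,276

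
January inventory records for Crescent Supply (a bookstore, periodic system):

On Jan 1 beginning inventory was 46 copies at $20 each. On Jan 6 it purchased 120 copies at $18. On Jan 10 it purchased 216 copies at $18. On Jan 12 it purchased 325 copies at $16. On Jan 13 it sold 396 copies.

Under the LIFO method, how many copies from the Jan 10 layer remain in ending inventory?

145

Jan 13, 396 sold [LIFO — newest first]: 325 @ $16 + 71 @ $18 = $6,478
Ending inventory: 46 @ $20 + 120 @ $18 + 145 @ $18 = $5,690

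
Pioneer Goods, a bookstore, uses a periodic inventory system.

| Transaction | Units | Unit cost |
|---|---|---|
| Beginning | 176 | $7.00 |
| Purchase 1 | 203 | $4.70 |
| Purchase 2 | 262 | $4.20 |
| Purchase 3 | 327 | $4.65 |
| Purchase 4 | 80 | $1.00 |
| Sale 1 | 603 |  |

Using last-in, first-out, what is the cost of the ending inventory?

Sale 1 (603) [LIFO — newest first]: 80 @ $1.00 + 327 @ $4.65 + 196 @ $4.20 = $2,423.75
Ending inventory: 176 @ $7.00 + 203 @ $4.70 + 66 @ $4.20 = $2,463.30

Ending inventory = $2,463.30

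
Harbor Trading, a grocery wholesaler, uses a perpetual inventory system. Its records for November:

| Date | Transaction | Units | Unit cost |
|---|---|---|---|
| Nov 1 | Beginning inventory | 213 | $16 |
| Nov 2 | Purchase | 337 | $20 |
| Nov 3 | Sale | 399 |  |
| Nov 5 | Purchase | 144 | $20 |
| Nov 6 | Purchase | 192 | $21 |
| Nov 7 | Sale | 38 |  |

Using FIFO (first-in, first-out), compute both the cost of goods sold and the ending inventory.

Nov 3, 399 sold [FIFO — oldest first]: 213 @ $16 + 186 @ $20 = $7,128
Nov 7, 38 sold [FIFO — oldest first]: 38 @ $20 = $760
Total COGS = $7,128 + $760 = $7,888
Ending inventory: 113 @ $20 + 144 @ $20 + 192 @ $21 = $9,172
Check: goods available $17,060 = COGS $7,888 + ending $9,172

COGS = $7,888; ending inventory = $9,172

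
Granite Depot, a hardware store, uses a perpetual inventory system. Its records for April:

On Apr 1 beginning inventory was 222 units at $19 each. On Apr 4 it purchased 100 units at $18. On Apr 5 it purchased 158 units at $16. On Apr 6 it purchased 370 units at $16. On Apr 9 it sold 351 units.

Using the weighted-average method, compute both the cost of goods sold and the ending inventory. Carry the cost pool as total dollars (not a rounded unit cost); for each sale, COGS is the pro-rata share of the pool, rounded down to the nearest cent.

After Apr 1: 222 on hand, pool $4,218.00 (≈ $19.0000 each)
After Apr 4: 322 on hand, pool $6,018.00 (≈ $18.6894 each)
After Apr 5: 480 on hand, pool $8,546.00 (≈ $17.8042 each)
After Apr 6: 850 on hand, pool $14,466.00 (≈ $17.0188 each)
Apr 9, sell 351: 351/850 × $14,466.00 → $5,973.60
Ending inventory (cost pool remaining) = $8,492.40

COGS = $5,973.60; ending inventory = $8,492.40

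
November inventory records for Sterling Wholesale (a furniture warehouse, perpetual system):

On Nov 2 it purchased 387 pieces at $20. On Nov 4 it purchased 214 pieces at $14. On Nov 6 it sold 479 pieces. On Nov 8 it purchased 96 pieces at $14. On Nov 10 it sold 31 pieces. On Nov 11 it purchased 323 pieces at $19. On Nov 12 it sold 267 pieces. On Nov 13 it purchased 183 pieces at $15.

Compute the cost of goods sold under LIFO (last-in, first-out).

Nov 6, 479 sold [LIFO — newest first]: 214 @ $14 + 265 @ $20 = $8,296
Nov 10, 31 sold [LIFO — newest first]: 31 @ $14 = $434
Nov 12, 267 sold [LIFO — newest first]: 267 @ $19 = $5,073
Total COGS = $8,296 + $434 + $5,073 = $13,803
Ending inventory: 122 @ $20 + 65 @ $14 + 56 @ $19 + 183 @ $15 = $7,159

COGS = $13,803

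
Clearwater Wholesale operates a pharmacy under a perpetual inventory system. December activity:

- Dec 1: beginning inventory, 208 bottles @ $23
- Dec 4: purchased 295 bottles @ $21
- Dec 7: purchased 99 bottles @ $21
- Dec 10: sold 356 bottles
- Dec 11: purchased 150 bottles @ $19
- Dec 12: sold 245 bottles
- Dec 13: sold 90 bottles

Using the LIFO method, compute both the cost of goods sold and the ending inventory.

COGS = $14,505; ending inventory = $1,403

Dec 10, 356 sold [LIFO — newest first]: 99 @ $21 + 257 @ $21 = $7,476
Dec 12, 245 sold [LIFO — newest first]: 150 @ $19 + 38 @ $21 + 57 @ $23 = $4,959
Dec 13, 90 sold [LIFO — newest first]: 90 @ $23 = $2,070
Total COGS = $7,476 + $4,959 + $2,070 = $14,505
Ending inventory: 61 @ $23 = $1,403
Check: goods available $15,908 = COGS $14,505 + ending $1,403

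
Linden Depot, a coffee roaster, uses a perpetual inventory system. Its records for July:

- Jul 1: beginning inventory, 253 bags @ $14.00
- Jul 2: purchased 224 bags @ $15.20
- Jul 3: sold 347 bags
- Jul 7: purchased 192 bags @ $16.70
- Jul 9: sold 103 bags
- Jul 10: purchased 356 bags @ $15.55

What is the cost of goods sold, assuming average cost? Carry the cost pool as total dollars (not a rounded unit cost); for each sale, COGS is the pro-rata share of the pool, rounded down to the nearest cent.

COGS = $6,684.79

After Jul 1: 253 on hand, pool $3,542.00 (≈ $14.0000 each)
After Jul 2: 477 on hand, pool $6,946.80 (≈ $14.5635 each)
Jul 3, sell 347: 347/477 × $6,946.80 → $5,053.54
After Jul 7: 322 on hand, pool $5,099.66 (≈ $15.8375 each)
Jul 9, sell 103: 103/322 × $5,099.66 → $1,631.25
After Jul 10: 575 on hand, pool $9,004.21 (≈ $15.6595 each)
Total COGS = $5,053.54 + $1,631.25 = $6,684.79
Ending inventory (cost pool remaining) = $9,004.21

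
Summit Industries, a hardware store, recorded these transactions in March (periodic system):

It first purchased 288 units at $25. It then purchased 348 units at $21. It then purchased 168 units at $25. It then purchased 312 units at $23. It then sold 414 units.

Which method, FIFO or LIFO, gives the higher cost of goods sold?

FIFO COGS: 288 @ $25 + 126 @ $21 = $9,846
LIFO COGS: 312 @ $23 + 102 @ $25 = $9,726

FIFO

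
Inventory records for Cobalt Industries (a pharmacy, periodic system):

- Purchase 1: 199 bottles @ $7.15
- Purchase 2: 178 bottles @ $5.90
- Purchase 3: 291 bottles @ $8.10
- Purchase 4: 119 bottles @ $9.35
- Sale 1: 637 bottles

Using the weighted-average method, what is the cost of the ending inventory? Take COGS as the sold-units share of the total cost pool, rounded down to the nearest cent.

Sale 1, sell 637: 637/787 × $5,942.80 → $4,810.11
Ending inventory (cost pool remaining) = $1,132.69
Check: goods available $5,942.80 = COGS $4,810.11 + ending $1,132.69

Ending inventory = $1,132.69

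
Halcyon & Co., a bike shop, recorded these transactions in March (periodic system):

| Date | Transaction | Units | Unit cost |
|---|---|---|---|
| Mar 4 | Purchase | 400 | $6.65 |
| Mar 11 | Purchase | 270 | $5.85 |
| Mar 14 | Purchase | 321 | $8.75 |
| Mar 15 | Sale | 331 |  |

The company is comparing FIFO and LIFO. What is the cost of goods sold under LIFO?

FIFO COGS: 331 @ $6.65 = $2,201.15
LIFO COGS: 321 @ $8.75 + 10 @ $5.85 = $2,867.25

COGS = $2,867.25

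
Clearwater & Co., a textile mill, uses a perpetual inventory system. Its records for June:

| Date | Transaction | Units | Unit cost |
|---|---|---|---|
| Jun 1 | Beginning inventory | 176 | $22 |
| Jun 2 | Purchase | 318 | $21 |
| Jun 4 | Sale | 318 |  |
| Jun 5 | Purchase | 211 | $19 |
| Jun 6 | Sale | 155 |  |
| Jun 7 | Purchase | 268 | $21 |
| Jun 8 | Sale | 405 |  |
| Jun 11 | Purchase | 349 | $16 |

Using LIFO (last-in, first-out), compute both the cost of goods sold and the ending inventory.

Jun 4, 318 sold [LIFO — newest first]: 318 @ $21 = $6,678
Jun 6, 155 sold [LIFO — newest first]: 155 @ $19 = $2,945
Jun 8, 405 sold [LIFO — newest first]: 268 @ $21 + 56 @ $19 + 81 @ $22 = $8,474
Total COGS = $6,678 + $2,945 + $8,474 = $18,097
Ending inventory: 95 @ $22 + 349 @ $16 = $7,674
Check: goods available $25,771 = COGS $18,097 + ending $7,674

COGS = $18,097; ending inventory = $7,674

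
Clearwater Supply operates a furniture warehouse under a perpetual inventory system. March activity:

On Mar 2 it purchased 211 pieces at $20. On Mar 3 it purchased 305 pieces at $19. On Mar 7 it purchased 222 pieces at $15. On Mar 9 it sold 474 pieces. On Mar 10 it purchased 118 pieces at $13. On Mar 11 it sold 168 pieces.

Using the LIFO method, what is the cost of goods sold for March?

Mar 9, 474 sold [LIFO — newest first]: 222 @ $15 + 252 @ $19 = $8,118
Mar 11, 168 sold [LIFO — newest first]: 118 @ $13 + 50 @ $19 = $2,484
Total COGS = $8,118 + $2,484 = $10,602
Ending inventory: 211 @ $20 + 3 @ $19 = $4,277

COGS = $10,602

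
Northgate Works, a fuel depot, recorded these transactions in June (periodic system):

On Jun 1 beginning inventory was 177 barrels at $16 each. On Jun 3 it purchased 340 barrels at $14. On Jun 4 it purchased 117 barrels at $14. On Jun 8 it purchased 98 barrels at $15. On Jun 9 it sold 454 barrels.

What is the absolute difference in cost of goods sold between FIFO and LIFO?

FIFO COGS: 177 @ $16 + 277 @ $14 = $6,710
LIFO COGS: 98 @ $15 + 117 @ $14 + 239 @ $14 = $6,454
Difference = |$6,710 − $6,454| = $256

$256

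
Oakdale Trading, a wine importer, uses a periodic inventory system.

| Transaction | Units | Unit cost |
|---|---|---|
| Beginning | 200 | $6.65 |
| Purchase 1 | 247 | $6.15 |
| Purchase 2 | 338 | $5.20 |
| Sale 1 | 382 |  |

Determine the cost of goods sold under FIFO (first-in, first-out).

Sale 1 (382) [FIFO — oldest first]: 200 @ $6.65 + 182 @ $6.15 = $2,449.30
Ending inventory: 65 @ $6.15 + 338 @ $5.20 = $2,157.35
Check: goods available $4,606.65 = COGS $2,449.30 + ending $2,157.35

COGS = $2,449.30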